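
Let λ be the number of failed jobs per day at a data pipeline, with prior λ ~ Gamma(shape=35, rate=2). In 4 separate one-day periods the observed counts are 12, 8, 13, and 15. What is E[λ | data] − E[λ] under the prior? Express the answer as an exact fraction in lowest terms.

Total count: 12 + 8 + 13 + 15 = 48.
Total exposure: 4 days.
Gamma(α, β) with Poisson data over total exposure Σt gives posterior Gamma(α+Σx, β+Σt) = Gamma(83, 6).
Posterior mean = 83/6 = 83/6; prior mean = 35/2 = 35/2. Difference = 83/6 − 35/2 = -11/3.

-11/3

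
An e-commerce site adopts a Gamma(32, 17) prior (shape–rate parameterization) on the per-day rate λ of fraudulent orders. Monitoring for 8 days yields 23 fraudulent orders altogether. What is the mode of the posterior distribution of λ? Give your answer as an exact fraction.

54/25

Total count 23 over total exposure 8 days.
Gamma(α, β) with Poisson data over total exposure Σt gives posterior Gamma(α+Σx, β+Σt) = Gamma(55, 25).
Posterior mode = (α'−1)/β' = 54/25.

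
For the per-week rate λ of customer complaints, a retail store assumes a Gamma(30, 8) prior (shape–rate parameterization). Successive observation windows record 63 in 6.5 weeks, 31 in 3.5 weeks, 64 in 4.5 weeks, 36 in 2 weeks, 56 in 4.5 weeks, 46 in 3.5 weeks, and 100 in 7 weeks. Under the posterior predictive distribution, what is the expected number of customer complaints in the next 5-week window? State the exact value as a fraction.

Total count: 63 + 31 + 64 + 36 + 56 + 46 + 100 = 396.
Total exposure: 6.5 + 3.5 + 4.5 + 2 + 4.5 + 3.5 + 7 = 31.5 weeks.
Posterior: α' = 30 + 396 = 426, β' = 8 + 31.5 = 79/2.
Predictive mean over a 5-week window = T·E[λ|data] = 5·426/(79/2) = 4260/79.

4260/79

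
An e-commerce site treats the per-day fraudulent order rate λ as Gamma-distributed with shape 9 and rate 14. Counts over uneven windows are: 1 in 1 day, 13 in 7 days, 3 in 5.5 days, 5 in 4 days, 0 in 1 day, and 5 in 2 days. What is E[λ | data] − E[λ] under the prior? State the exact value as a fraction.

Total count: 1 + 13 + 3 + 5 + 0 + 5 = 27.
Total exposure: 1 + 7 + 5.5 + 4 + 1 + 2 = 20.5 days.
By Gamma–Poisson conjugacy, the posterior is Gamma(α + Σx, β + Σt) = Gamma(9 + 27, 14 + 20.5) = Gamma(36, 69/2).
Posterior mean = 36/(69/2) = 24/23; prior mean = 9/14 = 9/14. Difference = 24/23 − 9/14 = 129/322.

129/322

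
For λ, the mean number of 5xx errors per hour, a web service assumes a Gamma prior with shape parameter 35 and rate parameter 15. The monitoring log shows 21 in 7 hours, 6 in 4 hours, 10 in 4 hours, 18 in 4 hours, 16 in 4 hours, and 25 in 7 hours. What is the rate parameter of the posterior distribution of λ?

45

Total count: 21 + 6 + 10 + 18 + 16 + 25 = 96.
Total exposure: 7 + 4 + 4 + 4 + 4 + 7 = 30 hours.
Conjugate update: add total count to the shape and total exposure to the rate, giving Gamma(131, 45).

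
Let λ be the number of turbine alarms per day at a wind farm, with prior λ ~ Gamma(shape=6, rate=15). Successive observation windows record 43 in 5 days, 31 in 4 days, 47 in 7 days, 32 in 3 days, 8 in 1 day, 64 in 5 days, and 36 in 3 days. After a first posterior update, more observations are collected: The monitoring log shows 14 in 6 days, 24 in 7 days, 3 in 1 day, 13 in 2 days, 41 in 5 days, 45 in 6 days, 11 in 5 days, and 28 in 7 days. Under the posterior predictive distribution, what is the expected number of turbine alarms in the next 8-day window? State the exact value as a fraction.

1784/41

Total count: 43 + 31 + 47 + 32 + 8 + 64 + 36 = 261.
Total exposure: 5 + 4 + 7 + 3 + 1 + 5 + 3 = 28 days.
After the first batch: Gamma(6 + 261, 15 + 28) = Gamma(267, 43).
Total count: 14 + 24 + 3 + 13 + 41 + 45 + 11 + 28 = 179.
Total exposure: 6 + 7 + 1 + 2 + 5 + 6 + 5 + 7 = 39 days.
After the second batch: Gamma(267 + 179, 43 + 39) = Gamma(446, 82).
Predictive mean over an 8-day window = T·E[λ|data] = 8·446/82 = 1784/41.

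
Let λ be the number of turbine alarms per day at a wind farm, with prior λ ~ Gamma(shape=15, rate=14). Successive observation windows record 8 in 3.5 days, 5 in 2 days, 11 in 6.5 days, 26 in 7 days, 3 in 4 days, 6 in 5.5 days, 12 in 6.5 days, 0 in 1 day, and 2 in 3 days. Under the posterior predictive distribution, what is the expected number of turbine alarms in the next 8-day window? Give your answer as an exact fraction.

704/53

Total count: 8 + 5 + 11 + 26 + 3 + 6 + 12 + 0 + 2 = 73.
Total exposure: 3.5 + 2 + 6.5 + 7 + 4 + 5.5 + 6.5 + 1 + 3 = 39 days.
Gamma(α, β) with Poisson data over total exposure Σt gives posterior Gamma(α+Σx, β+Σt) = Gamma(88, 53).
Predictive mean over an 8-day window = T·E[λ|data] = 8·88/53 = 704/53.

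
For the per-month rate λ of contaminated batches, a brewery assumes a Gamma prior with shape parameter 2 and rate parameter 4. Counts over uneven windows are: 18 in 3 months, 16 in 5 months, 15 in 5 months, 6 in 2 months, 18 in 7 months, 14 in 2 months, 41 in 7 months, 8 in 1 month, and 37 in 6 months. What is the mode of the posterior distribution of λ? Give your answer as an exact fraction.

Total count: 18 + 16 + 15 + 6 + 18 + 14 + 41 + 8 + 37 = 173.
Total exposure: 3 + 5 + 5 + 2 + 7 + 2 + 7 + 1 + 6 = 38 months.
By Gamma–Poisson conjugacy, the posterior is Gamma(α + Σx, β + Σt) = Gamma(2 + 173, 4 + 38) = Gamma(175, 42).
Posterior mode = (α'−1)/β' = 174/42 = 29/7.

29/7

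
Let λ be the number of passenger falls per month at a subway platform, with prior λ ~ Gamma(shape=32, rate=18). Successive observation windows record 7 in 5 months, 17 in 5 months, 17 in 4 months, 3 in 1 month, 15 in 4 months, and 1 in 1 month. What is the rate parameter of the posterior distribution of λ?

Total count: 7 + 17 + 17 + 3 + 15 + 1 = 60.
Total exposure: 5 + 5 + 4 + 1 + 4 + 1 = 20 months.
Conjugate update: add total count to the shape and total exposure to the rate, giving Gamma(92, 38).

38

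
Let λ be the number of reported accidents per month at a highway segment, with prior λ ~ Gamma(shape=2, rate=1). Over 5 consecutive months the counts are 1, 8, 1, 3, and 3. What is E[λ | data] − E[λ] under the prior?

Total count: 1 + 8 + 1 + 3 + 3 = 16.
Total exposure: 5 months.
Conjugate update: add total count to the shape and total exposure to the rate, giving Gamma(18, 6).
Posterior mean = 18/6 = 3; prior mean = 2/1 = 2. Difference = 3 − 2 = 1.

1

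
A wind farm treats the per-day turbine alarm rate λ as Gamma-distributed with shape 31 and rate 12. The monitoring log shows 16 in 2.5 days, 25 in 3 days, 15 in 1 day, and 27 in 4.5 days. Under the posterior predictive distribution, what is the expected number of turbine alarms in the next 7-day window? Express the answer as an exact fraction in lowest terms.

Total count: 16 + 25 + 15 + 27 = 83.
Total exposure: 2.5 + 3 + 1 + 4.5 = 11 days.
By Gamma–Poisson conjugacy, the posterior is Gamma(α + Σx, β + Σt) = Gamma(31 + 83, 12 + 11) = Gamma(114, 23).
Predictive mean over a 7-day window = T·E[λ|data] = 7·114/23 = 798/23.

798/23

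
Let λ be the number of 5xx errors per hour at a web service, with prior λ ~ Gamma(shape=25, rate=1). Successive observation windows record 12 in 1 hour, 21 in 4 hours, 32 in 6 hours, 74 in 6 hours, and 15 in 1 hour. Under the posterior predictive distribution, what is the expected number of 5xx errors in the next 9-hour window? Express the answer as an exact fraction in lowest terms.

Total count: 12 + 21 + 32 + 74 + 15 = 154.
Total exposure: 1 + 4 + 6 + 6 + 1 = 18 hours.
By Gamma–Poisson conjugacy, the posterior is Gamma(α + Σx, β + Σt) = Gamma(25 + 154, 1 + 18) = Gamma(179, 19).
Predictive mean over a 9-hour window = T·E[λ|data] = 9·179/19 = 1611/19.

1611/19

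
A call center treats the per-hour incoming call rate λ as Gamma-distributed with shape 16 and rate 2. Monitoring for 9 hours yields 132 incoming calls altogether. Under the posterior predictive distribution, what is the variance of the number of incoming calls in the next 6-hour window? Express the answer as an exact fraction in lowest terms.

Total count 132 over total exposure 9 hours.
By Gamma–Poisson conjugacy, the posterior is Gamma(α + Σx, β + Σt) = Gamma(16 + 132, 2 + 9) = Gamma(148, 11).
The posterior predictive for a window of length T is Negative Binomial with variance T·α'·(β'+T)/β'² = 6·148·17/121 = 15096/121.

15096/121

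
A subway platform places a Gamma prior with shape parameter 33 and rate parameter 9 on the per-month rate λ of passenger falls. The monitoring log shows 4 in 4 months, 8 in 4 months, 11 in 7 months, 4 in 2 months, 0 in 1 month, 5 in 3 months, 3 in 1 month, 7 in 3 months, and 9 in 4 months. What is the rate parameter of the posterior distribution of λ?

Total count: 4 + 8 + 11 + 4 + 0 + 5 + 3 + 7 + 9 = 51.
Total exposure: 4 + 4 + 7 + 2 + 1 + 3 + 1 + 3 + 4 = 29 months.
Conjugate update: add total count to the shape and total exposure to the rate, giving Gamma(84, 38).

38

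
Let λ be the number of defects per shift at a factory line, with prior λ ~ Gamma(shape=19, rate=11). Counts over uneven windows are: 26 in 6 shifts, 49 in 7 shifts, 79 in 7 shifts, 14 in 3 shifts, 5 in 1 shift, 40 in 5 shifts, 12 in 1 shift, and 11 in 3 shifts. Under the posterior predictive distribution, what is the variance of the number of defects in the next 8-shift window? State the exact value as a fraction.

Total count: 26 + 49 + 79 + 14 + 5 + 40 + 12 + 11 = 236.
Total exposure: 6 + 7 + 7 + 3 + 1 + 5 + 1 + 3 = 33 shifts.
Gamma(α, β) with Poisson data over total exposure Σt gives posterior Gamma(α+Σx, β+Σt) = Gamma(255, 44).
The posterior predictive for a window of length T is Negative Binomial with variance T·α'·(β'+T)/β'² = 8·255·52/1936 = 6630/121.

6630/121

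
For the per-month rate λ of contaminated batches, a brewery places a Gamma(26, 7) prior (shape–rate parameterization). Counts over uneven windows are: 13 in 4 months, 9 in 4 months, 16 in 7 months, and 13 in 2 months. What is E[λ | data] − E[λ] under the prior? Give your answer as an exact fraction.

Total count: 13 + 9 + 16 + 13 = 51.
Total exposure: 4 + 4 + 7 + 2 = 17 months.
Conjugate update: add total count to the shape and total exposure to the rate, giving Gamma(77, 24).
Posterior mean = 77/24 = 77/24; prior mean = 26/7 = 26/7. Difference = 77/24 − 26/7 = -85/168.

-85/168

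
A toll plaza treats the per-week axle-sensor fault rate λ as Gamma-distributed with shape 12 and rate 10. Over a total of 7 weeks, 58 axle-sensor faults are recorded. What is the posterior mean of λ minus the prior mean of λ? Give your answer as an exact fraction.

Total count 58 over total exposure 7 weeks.
The Gamma prior is conjugate for the Poisson rate, so λ | data ~ Gamma(12+58, 10+7) = Gamma(70, 17).
Posterior mean = 70/17 = 70/17; prior mean = 12/10 = 6/5. Difference = 70/17 − 6/5 = 248/85.

248/85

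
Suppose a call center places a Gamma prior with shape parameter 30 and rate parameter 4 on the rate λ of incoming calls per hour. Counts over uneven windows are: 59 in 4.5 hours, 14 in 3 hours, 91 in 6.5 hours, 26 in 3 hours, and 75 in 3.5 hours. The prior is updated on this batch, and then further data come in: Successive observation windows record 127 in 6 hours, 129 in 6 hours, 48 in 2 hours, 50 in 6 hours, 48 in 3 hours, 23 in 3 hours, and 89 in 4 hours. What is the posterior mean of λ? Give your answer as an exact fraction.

1618/109

Total count: 59 + 14 + 91 + 26 + 75 = 265.
Total exposure: 4.5 + 3 + 6.5 + 3 + 3.5 = 20.5 hours.
After the first batch: Gamma(30 + 265, 4 + 20.5) = Gamma(295, 49/2).
Total count: 127 + 129 + 48 + 50 + 48 + 23 + 89 = 514.
Total exposure: 6 + 6 + 2 + 6 + 3 + 3 + 4 = 30 hours.
After the second batch: Gamma(295 + 514, 49/2 + 30) = Gamma(809, 109/2).
Posterior mean = α'/β' = 809/(109/2) = 1618/109.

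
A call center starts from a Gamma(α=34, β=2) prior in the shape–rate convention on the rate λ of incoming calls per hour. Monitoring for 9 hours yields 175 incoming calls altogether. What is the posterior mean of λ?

Total count 175 over total exposure 9 hours.
The Gamma prior is conjugate for the Poisson rate, so λ | data ~ Gamma(34+175, 2+9) = Gamma(209, 11).
Posterior mean = α'/β' = 209/11 = 19.

19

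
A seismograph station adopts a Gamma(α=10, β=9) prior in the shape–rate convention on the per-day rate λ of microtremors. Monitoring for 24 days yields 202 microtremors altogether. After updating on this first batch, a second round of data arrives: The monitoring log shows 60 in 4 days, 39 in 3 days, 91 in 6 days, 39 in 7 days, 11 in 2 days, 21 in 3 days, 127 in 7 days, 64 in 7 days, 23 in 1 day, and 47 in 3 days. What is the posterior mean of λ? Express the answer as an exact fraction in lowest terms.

367/38

Total count 202 over total exposure 24 days.
After the first batch: Gamma(10 + 202, 9 + 24) = Gamma(212, 33).
Total count: 60 + 39 + 91 + 39 + 11 + 21 + 127 + 64 + 23 + 47 = 522.
Total exposure: 4 + 3 + 6 + 7 + 2 + 3 + 7 + 7 + 1 + 3 = 43 days.
After the second batch: Gamma(212 + 522, 33 + 43) = Gamma(734, 76).
Posterior mean = α'/β' = 734/76 = 367/38.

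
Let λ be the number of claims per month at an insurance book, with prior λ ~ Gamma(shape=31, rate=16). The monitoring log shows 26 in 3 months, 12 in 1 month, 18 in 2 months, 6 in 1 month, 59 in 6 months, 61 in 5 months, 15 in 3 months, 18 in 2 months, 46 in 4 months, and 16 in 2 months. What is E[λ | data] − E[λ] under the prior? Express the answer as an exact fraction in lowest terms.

3533/720

Total count: 26 + 12 + 18 + 6 + 59 + 61 + 15 + 18 + 46 + 16 = 277.
Total exposure: 3 + 1 + 2 + 1 + 6 + 5 + 3 + 2 + 4 + 2 = 29 months.
Gamma(α, β) with Poisson data over total exposure Σt gives posterior Gamma(α+Σx, β+Σt) = Gamma(308, 45).
Posterior mean = 308/45 = 308/45; prior mean = 31/16 = 31/16. Difference = 308/45 − 31/16 = 3533/720.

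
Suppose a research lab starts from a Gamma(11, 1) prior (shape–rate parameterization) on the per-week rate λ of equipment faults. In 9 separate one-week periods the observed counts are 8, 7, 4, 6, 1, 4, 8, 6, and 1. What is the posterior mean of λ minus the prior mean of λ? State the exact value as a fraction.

-27/5

Total count: 8 + 7 + 4 + 6 + 1 + 4 + 8 + 6 + 1 = 45.
Total exposure: 9 weeks.
By Gamma–Poisson conjugacy, the posterior is Gamma(α + Σx, β + Σt) = Gamma(11 + 45, 1 + 9) = Gamma(56, 10).
Posterior mean = 56/10 = 28/5; prior mean = 11/1 = 11. Difference = 28/5 − 11 = -27/5.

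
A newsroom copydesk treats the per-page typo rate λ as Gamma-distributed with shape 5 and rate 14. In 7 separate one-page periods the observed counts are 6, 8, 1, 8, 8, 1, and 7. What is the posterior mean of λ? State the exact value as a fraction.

44/21

Total count: 6 + 8 + 1 + 8 + 8 + 1 + 7 = 39.
Total exposure: 7 pages.
Posterior: α' = 5 + 39 = 44, β' = 14 + 7 = 21.
Posterior mean = α'/β' = 44/21.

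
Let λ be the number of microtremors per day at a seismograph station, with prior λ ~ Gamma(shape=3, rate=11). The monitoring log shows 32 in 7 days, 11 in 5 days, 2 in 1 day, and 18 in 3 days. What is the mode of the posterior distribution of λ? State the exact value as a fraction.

65/27

Total count: 32 + 11 + 2 + 18 = 63.
Total exposure: 7 + 5 + 1 + 3 = 16 days.
Posterior: α' = 3 + 63 = 66, β' = 11 + 16 = 27.
Posterior mode = (α'−1)/β' = 65/27.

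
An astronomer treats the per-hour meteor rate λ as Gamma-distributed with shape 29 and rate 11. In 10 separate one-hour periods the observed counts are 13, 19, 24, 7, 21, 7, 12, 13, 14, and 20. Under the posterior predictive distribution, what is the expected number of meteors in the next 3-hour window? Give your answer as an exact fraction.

179/7

Total count: 13 + 19 + 24 + 7 + 21 + 7 + 12 + 13 + 14 + 20 = 150.
Total exposure: 10 hours.
Conjugate update: add total count to the shape and total exposure to the rate, giving Gamma(179, 21).
Predictive mean over a 3-hour window = T·E[λ|data] = 3·179/21 = 179/7.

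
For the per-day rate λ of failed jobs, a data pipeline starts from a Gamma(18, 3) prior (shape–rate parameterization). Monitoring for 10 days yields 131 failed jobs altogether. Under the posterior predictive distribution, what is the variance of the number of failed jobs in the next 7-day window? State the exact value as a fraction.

20860/169

Total count 131 over total exposure 10 days.
By Gamma–Poisson conjugacy, the posterior is Gamma(α + Σx, β + Σt) = Gamma(18 + 131, 3 + 10) = Gamma(149, 13).
The posterior predictive for a window of length T is Negative Binomial with variance T·α'·(β'+T)/β'² = 7·149·20/169 = 20860/169.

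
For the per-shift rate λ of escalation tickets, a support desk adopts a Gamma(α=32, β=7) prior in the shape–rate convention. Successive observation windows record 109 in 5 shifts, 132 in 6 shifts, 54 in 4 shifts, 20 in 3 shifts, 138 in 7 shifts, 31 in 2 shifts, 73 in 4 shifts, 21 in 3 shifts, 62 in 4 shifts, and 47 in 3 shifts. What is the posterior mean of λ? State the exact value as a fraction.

719/48

Total count: 109 + 132 + 54 + 20 + 138 + 31 + 73 + 21 + 62 + 47 = 687.
Total exposure: 5 + 6 + 4 + 3 + 7 + 2 + 4 + 3 + 4 + 3 = 41 shifts.
Conjugate update: add total count to the shape and total exposure to the rate, giving Gamma(719, 48).
Posterior mean = α'/β' = 719/48.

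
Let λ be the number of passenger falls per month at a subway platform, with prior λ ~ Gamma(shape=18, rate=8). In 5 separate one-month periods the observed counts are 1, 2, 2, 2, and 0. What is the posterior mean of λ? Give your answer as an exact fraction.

25/13

Total count: 1 + 2 + 2 + 2 + 0 = 7.
Total exposure: 5 months.
Posterior: α' = 18 + 7 = 25, β' = 8 + 5 = 13.
Posterior mean = α'/β' = 25/13.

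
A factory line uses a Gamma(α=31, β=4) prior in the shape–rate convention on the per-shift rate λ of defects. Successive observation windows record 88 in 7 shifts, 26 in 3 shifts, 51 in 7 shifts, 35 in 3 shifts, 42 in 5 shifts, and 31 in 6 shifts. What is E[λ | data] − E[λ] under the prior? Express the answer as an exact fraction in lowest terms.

131/140

Total count: 88 + 26 + 51 + 35 + 42 + 31 = 273.
Total exposure: 7 + 3 + 7 + 3 + 5 + 6 = 31 shifts.
Conjugate update: add total count to the shape and total exposure to the rate, giving Gamma(304, 35).
Posterior mean = 304/35 = 304/35; prior mean = 31/4 = 31/4. Difference = 304/35 − 31/4 = 131/140.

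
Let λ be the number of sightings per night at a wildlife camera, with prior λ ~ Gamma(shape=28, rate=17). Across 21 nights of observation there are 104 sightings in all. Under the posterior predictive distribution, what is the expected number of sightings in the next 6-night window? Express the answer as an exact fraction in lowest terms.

396/19

Total count 104 over total exposure 21 nights.
Conjugate update: add total count to the shape and total exposure to the rate, giving Gamma(132, 38).
Predictive mean over a 6-night window = T·E[λ|data] = 6·132/38 = 396/19.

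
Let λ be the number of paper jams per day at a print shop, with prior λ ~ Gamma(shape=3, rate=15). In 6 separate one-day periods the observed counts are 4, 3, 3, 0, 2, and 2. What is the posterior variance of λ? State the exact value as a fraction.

17/441

Total count: 4 + 3 + 3 + 0 + 2 + 2 = 14.
Total exposure: 6 days.
By Gamma–Poisson conjugacy, the posterior is Gamma(α + Σx, β + Σt) = Gamma(3 + 14, 15 + 6) = Gamma(17, 21).
Posterior variance = α'/β'² = 17/441.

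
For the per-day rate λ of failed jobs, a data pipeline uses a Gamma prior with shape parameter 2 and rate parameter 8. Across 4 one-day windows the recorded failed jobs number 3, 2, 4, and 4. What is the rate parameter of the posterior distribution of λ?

Total count: 3 + 2 + 4 + 4 = 13.
Total exposure: 4 days.
Conjugate update: add total count to the shape and total exposure to the rate, giving Gamma(15, 12).

12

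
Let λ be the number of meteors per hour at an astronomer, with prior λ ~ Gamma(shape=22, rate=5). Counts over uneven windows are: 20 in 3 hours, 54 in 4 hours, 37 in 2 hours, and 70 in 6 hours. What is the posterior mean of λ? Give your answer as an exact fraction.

Total count: 20 + 54 + 37 + 70 = 181.
Total exposure: 3 + 4 + 2 + 6 = 15 hours.
Gamma(α, β) with Poisson data over total exposure Σt gives posterior Gamma(α+Σx, β+Σt) = Gamma(203, 20).
Posterior mean = α'/β' = 203/20.

203/20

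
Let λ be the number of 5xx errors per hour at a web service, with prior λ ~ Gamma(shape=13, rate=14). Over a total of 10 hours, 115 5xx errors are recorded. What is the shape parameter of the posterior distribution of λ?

128

Total count 115 over total exposure 10 hours.
Posterior: α' = 13 + 115 = 128, β' = 14 + 10 = 24.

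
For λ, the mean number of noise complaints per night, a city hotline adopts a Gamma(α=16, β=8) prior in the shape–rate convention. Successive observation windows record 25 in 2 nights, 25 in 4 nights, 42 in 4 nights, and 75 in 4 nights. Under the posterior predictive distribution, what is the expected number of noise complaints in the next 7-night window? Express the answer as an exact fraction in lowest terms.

1281/22

Total count: 25 + 25 + 42 + 75 = 167.
Total exposure: 2 + 4 + 4 + 4 = 14 nights.
The Gamma prior is conjugate for the Poisson rate, so λ | data ~ Gamma(16+167, 8+14) = Gamma(183, 22).
Predictive mean over a 7-night window = T·E[λ|data] = 7·183/22 = 1281/22.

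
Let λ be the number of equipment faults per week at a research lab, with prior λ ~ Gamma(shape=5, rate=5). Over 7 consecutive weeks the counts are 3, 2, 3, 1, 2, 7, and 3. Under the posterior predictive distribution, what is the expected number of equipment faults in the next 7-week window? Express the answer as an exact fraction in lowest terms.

Total count: 3 + 2 + 3 + 1 + 2 + 7 + 3 = 21.
Total exposure: 7 weeks.
Conjugate update: add total count to the shape and total exposure to the rate, giving Gamma(26, 12).
Predictive mean over a 7-week window = T·E[λ|data] = 7·26/12 = 91/6.

91/6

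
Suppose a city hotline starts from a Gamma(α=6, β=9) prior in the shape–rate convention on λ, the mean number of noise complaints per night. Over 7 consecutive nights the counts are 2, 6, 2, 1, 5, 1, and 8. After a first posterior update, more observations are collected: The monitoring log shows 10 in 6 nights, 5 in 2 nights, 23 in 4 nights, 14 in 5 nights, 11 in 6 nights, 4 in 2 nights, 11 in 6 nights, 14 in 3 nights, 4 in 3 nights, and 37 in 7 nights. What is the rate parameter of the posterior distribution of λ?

60

Total count: 2 + 6 + 2 + 1 + 5 + 1 + 8 = 25.
Total exposure: 7 nights.
After the first batch: Gamma(6 + 25, 9 + 7) = Gamma(31, 16).
Total count: 10 + 5 + 23 + 14 + 11 + 4 + 11 + 14 + 4 + 37 = 133.
Total exposure: 6 + 2 + 4 + 5 + 6 + 2 + 6 + 3 + 3 + 7 = 44 nights.
After the second batch: Gamma(31 + 133, 16 + 44) = Gamma(164, 60).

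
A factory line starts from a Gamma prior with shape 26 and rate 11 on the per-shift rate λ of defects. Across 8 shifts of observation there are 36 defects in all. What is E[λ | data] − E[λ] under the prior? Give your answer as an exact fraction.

188/209

Total count 36 over total exposure 8 shifts.
The Gamma prior is conjugate for the Poisson rate, so λ | data ~ Gamma(26+36, 11+8) = Gamma(62, 19).
Posterior mean = 62/19 = 62/19; prior mean = 26/11 = 26/11. Difference = 62/19 − 26/11 = 188/209.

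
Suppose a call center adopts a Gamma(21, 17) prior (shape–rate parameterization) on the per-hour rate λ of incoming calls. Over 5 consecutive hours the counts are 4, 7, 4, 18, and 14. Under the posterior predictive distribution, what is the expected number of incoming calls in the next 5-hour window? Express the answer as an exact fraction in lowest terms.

170/11

Total count: 4 + 7 + 4 + 18 + 14 = 47.
Total exposure: 5 hours.
Gamma(α, β) with Poisson data over total exposure Σt gives posterior Gamma(α+Σx, β+Σt) = Gamma(68, 22).
Predictive mean over a 5-hour window = T·E[λ|data] = 5·68/22 = 170/11.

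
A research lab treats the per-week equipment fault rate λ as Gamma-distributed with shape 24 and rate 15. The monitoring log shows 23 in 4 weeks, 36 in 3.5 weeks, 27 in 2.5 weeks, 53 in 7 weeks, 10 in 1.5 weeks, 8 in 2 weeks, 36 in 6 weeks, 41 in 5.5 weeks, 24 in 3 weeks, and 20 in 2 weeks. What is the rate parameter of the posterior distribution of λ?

Total count: 23 + 36 + 27 + 53 + 10 + 8 + 36 + 41 + 24 + 20 = 278.
Total exposure: 4 + 3.5 + 2.5 + 7 + 1.5 + 2 + 6 + 5.5 + 3 + 2 = 37 weeks.
Conjugate update: add total count to the shape and total exposure to the rate, giving Gamma(302, 52).

52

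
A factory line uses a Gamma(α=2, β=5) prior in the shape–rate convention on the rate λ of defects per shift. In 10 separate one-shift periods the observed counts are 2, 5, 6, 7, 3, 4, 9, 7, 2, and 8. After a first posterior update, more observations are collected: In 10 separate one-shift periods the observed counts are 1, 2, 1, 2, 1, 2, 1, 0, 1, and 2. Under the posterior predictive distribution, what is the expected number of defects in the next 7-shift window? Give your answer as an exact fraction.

Total count: 2 + 5 + 6 + 7 + 3 + 4 + 9 + 7 + 2 + 8 = 53.
Total exposure: 10 shifts.
After the first batch: Gamma(2 + 53, 5 + 10) = Gamma(55, 15).
Total count: 1 + 2 + 1 + 2 + 1 + 2 + 1 + 0 + 1 + 2 = 13.
Total exposure: 10 shifts.
After the second batch: Gamma(55 + 13, 15 + 10) = Gamma(68, 25).
Predictive mean over a 7-shift window = T·E[λ|data] = 7·68/25 = 476/25.

476/25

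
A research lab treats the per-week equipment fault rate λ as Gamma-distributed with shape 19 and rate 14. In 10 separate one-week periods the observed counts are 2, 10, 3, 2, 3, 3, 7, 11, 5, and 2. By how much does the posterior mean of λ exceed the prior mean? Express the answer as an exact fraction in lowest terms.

241/168

Total count: 2 + 10 + 3 + 2 + 3 + 3 + 7 + 11 + 5 + 2 = 48.
Total exposure: 10 weeks.
Posterior: α' = 19 + 48 = 67, β' = 14 + 10 = 24.
Posterior mean = 67/24 = 67/24; prior mean = 19/14 = 19/14. Difference = 67/24 − 19/14 = 241/168.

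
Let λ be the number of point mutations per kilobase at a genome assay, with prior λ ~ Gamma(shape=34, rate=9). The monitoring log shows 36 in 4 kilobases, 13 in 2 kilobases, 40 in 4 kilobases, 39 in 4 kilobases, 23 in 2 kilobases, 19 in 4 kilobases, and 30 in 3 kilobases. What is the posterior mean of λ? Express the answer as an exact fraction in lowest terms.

Total count: 36 + 13 + 40 + 39 + 23 + 19 + 30 = 200.
Total exposure: 4 + 2 + 4 + 4 + 2 + 4 + 3 = 23 kilobases.
The Gamma prior is conjugate for the Poisson rate, so λ | data ~ Gamma(34+200, 9+23) = Gamma(234, 32).
Posterior mean = α'/β' = 234/32 = 117/16.

117/16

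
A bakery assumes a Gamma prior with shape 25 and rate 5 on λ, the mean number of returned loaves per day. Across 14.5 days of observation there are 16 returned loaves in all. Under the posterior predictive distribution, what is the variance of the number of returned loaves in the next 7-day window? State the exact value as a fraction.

Total count 16 over total exposure 14.5 days.
By Gamma–Poisson conjugacy, the posterior is Gamma(α + Σx, β + Σt) = Gamma(25 + 16, 5 + 14.5) = Gamma(41, 39/2).
The posterior predictive for a window of length T is Negative Binomial with variance T·α'·(β'+T)/β'² = 7·41·(53/2)/(1521/4) = 30422/1521.

30422/1521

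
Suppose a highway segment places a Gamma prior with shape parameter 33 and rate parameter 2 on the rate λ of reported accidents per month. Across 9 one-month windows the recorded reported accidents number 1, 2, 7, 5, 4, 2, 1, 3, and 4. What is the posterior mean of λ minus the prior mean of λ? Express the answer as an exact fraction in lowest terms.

Total count: 1 + 2 + 7 + 5 + 4 + 2 + 1 + 3 + 4 = 29.
Total exposure: 9 months.
Conjugate update: add total count to the shape and total exposure to the rate, giving Gamma(62, 11).
Posterior mean = 62/11 = 62/11; prior mean = 33/2 = 33/2. Difference = 62/11 − 33/2 = -239/22.

-239/22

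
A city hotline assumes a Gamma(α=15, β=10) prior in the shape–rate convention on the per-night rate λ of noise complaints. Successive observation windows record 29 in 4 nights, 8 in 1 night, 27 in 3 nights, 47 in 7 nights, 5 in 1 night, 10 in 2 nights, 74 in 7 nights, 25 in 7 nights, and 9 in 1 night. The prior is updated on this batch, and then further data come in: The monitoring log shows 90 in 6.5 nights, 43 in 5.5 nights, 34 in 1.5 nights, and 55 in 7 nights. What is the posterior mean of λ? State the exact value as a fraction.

942/127

Total count: 29 + 8 + 27 + 47 + 5 + 10 + 74 + 25 + 9 = 234.
Total exposure: 4 + 1 + 3 + 7 + 1 + 2 + 7 + 7 + 1 = 33 nights.
After the first batch: Gamma(15 + 234, 10 + 33) = Gamma(249, 43).
Total count: 90 + 43 + 34 + 55 = 222.
Total exposure: 6.5 + 5.5 + 1.5 + 7 = 20.5 nights.
After the second batch: Gamma(249 + 222, 43 + 20.5) = Gamma(471, 127/2).
Posterior mean = α'/β' = 471/(127/2) = 942/127.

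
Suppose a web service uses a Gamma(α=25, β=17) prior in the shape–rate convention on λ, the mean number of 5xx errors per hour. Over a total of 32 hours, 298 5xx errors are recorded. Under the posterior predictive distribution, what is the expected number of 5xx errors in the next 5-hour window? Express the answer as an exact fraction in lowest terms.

Total count 298 over total exposure 32 hours.
By Gamma–Poisson conjugacy, the posterior is Gamma(α + Σx, β + Σt) = Gamma(25 + 298, 17 + 32) = Gamma(323, 49).
Predictive mean over a 5-hour window = T·E[λ|data] = 5·323/49 = 1615/49.

1615/49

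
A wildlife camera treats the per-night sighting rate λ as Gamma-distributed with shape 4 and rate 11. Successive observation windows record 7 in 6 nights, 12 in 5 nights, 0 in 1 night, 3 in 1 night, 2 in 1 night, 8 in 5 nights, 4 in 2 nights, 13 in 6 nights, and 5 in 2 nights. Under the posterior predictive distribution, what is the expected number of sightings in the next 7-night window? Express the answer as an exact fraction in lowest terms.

Total count: 7 + 12 + 0 + 3 + 2 + 8 + 4 + 13 + 5 = 54.
Total exposure: 6 + 5 + 1 + 1 + 1 + 5 + 2 + 6 + 2 = 29 nights.
Conjugate update: add total count to the shape and total exposure to the rate, giving Gamma(58, 40).
Predictive mean over a 7-night window = T·E[λ|data] = 7·58/40 = 203/20.

203/20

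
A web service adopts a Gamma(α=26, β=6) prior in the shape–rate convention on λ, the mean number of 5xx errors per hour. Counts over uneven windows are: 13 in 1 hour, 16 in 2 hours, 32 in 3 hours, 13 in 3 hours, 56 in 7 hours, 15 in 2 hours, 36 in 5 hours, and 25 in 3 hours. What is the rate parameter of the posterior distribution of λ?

32

Total count: 13 + 16 + 32 + 13 + 56 + 15 + 36 + 25 = 206.
Total exposure: 1 + 2 + 3 + 3 + 7 + 2 + 5 + 3 = 26 hours.
Conjugate update: add total count to the shape and total exposure to the rate, giving Gamma(232, 32).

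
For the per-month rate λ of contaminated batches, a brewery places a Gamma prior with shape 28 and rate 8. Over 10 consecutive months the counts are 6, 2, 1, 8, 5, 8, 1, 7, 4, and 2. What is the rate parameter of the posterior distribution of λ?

18

Total count: 6 + 2 + 1 + 8 + 5 + 8 + 1 + 7 + 4 + 2 = 44.
Total exposure: 10 months.
By Gamma–Poisson conjugacy, the posterior is Gamma(α + Σx, β + Σt) = Gamma(28 + 44, 8 + 10) = Gamma(72, 18).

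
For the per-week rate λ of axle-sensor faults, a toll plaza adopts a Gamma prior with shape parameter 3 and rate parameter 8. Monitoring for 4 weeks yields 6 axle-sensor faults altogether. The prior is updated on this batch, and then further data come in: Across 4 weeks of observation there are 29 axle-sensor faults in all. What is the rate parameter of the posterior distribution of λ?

Total count 6 over total exposure 4 weeks.
After the first batch: Gamma(3 + 6, 8 + 4) = Gamma(9, 12).
Total count 29 over total exposure 4 weeks.
After the second batch: Gamma(9 + 29, 12 + 4) = Gamma(38, 16).

16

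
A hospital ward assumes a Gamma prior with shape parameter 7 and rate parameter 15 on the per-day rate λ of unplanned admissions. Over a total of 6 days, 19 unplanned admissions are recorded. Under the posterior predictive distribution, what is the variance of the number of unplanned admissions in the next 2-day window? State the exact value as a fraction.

Total count 19 over total exposure 6 days.
Conjugate update: add total count to the shape and total exposure to the rate, giving Gamma(26, 21).
The posterior predictive for a window of length T is Negative Binomial with variance T·α'·(β'+T)/β'² = 2·26·23/441 = 1196/441.

1196/441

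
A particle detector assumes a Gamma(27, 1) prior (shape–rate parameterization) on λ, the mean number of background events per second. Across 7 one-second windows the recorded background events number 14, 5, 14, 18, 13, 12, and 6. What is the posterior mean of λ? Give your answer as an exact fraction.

109/8

Total count: 14 + 5 + 14 + 18 + 13 + 12 + 6 = 82.
Total exposure: 7 seconds.
Posterior: α' = 27 + 82 = 109, β' = 1 + 7 = 8.
Posterior mean = α'/β' = 109/8.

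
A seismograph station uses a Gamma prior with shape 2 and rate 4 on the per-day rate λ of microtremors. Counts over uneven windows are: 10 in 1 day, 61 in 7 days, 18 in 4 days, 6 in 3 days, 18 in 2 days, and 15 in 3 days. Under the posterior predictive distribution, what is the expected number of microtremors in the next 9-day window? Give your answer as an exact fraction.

Total count: 10 + 61 + 18 + 6 + 18 + 15 = 128.
Total exposure: 1 + 7 + 4 + 3 + 2 + 3 = 20 days.
By Gamma–Poisson conjugacy, the posterior is Gamma(α + Σx, β + Σt) = Gamma(2 + 128, 4 + 20) = Gamma(130, 24).
Predictive mean over a 9-day window = T·E[λ|data] = 9·130/24 = 195/4.

195/4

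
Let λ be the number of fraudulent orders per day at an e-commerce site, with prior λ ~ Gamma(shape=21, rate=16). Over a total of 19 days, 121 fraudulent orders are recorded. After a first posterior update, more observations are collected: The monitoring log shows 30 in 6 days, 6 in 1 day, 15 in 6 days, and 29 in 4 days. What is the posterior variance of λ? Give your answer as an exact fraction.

111/1352

Total count 121 over total exposure 19 days.
After the first batch: Gamma(21 + 121, 16 + 19) = Gamma(142, 35).
Total count: 30 + 6 + 15 + 29 = 80.
Total exposure: 6 + 1 + 6 + 4 = 17 days.
After the second batch: Gamma(142 + 80, 35 + 17) = Gamma(222, 52).
Posterior variance = α'/β'² = 222/2704 = 111/1352.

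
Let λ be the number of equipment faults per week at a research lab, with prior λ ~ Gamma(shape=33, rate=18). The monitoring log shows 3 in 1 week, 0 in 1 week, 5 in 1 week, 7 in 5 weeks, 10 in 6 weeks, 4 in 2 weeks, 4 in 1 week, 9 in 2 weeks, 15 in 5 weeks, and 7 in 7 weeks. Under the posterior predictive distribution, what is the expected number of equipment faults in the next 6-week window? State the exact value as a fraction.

582/49

Total count: 3 + 0 + 5 + 7 + 10 + 4 + 4 + 9 + 15 + 7 = 64.
Total exposure: 1 + 1 + 1 + 5 + 6 + 2 + 1 + 2 + 5 + 7 = 31 weeks.
Posterior: α' = 33 + 64 = 97, β' = 18 + 31 = 49.
Predictive mean over a 6-week window = T·E[λ|data] = 6·97/49 = 582/49.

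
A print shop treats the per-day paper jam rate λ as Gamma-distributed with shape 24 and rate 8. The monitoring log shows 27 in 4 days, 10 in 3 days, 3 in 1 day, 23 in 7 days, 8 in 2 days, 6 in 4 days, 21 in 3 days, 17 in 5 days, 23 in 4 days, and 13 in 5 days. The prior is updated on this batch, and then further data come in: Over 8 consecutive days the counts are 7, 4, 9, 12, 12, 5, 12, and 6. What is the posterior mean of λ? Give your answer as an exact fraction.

121/27

Total count: 27 + 10 + 3 + 23 + 8 + 6 + 21 + 17 + 23 + 13 = 151.
Total exposure: 4 + 3 + 1 + 7 + 2 + 4 + 3 + 5 + 4 + 5 = 38 days.
After the first batch: Gamma(24 + 151, 8 + 38) = Gamma(175, 46).
Total count: 7 + 4 + 9 + 12 + 12 + 5 + 12 + 6 = 67.
Total exposure: 8 days.
After the second batch: Gamma(175 + 67, 46 + 8) = Gamma(242, 54).
Posterior mean = α'/β' = 242/54 = 121/27.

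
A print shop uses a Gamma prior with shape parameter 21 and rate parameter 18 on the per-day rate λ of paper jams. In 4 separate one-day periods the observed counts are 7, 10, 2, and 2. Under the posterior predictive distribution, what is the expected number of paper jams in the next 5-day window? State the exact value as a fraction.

105/11

Total count: 7 + 10 + 2 + 2 = 21.
Total exposure: 4 days.
Conjugate update: add total count to the shape and total exposure to the rate, giving Gamma(42, 22).
Predictive mean over a 5-day window = T·E[λ|data] = 5·42/22 = 105/11.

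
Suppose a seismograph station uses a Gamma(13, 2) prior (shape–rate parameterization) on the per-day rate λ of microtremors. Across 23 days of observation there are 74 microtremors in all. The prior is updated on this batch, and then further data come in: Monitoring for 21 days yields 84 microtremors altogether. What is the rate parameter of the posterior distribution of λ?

46

Total count 74 over total exposure 23 days.
After the first batch: Gamma(13 + 74, 2 + 23) = Gamma(87, 25).
Total count 84 over total exposure 21 days.
After the second batch: Gamma(87 + 84, 25 + 21) = Gamma(171, 46).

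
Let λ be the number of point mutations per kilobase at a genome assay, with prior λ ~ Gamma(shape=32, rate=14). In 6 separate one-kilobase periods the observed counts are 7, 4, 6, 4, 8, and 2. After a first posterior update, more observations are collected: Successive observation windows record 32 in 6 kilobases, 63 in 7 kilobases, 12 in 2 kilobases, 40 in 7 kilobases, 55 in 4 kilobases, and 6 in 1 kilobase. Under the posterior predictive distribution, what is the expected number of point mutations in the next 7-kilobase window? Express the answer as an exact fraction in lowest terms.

1897/47

Total count: 7 + 4 + 6 + 4 + 8 + 2 = 31.
Total exposure: 6 kilobases.
After the first batch: Gamma(32 + 31, 14 + 6) = Gamma(63, 20).
Total count: 32 + 63 + 12 + 40 + 55 + 6 = 208.
Total exposure: 6 + 7 + 2 + 7 + 4 + 1 = 27 kilobases.
After the second batch: Gamma(63 + 208, 20 + 27) = Gamma(271, 47).
Predictive mean over a 7-kilobase window = T·E[λ|data] = 7·271/47 = 1897/47.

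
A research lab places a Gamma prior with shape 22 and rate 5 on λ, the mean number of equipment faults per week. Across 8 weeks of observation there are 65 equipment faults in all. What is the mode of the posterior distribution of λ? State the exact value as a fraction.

86/13

Total count 65 over total exposure 8 weeks.
By Gamma–Poisson conjugacy, the posterior is Gamma(α + Σx, β + Σt) = Gamma(22 + 65, 5 + 8) = Gamma(87, 13).
Posterior mode = (α'−1)/β' = 86/13.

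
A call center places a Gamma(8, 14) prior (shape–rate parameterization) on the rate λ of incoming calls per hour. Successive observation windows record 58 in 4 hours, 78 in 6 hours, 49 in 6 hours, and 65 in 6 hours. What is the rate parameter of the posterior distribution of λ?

Total count: 58 + 78 + 49 + 65 = 250.
Total exposure: 4 + 6 + 6 + 6 = 22 hours.
Gamma(α, β) with Poisson data over total exposure Σt gives posterior Gamma(α+Σx, β+Σt) = Gamma(258, 36).

36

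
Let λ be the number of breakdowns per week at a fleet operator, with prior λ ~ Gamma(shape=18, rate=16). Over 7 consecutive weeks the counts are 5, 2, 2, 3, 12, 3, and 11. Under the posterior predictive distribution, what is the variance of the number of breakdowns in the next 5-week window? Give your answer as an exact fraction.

Total count: 5 + 2 + 2 + 3 + 12 + 3 + 11 = 38.
Total exposure: 7 weeks.
By Gamma–Poisson conjugacy, the posterior is Gamma(α + Σx, β + Σt) = Gamma(18 + 38, 16 + 7) = Gamma(56, 23).
The posterior predictive for a window of length T is Negative Binomial with variance T·α'·(β'+T)/β'² = 5·56·28/529 = 7840/529.

7840/529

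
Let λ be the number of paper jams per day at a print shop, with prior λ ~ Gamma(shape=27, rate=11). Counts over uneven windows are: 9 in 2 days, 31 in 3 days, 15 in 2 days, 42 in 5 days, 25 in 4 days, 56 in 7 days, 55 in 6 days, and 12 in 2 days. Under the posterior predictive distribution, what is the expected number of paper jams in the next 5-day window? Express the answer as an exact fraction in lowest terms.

680/21

Total count: 9 + 31 + 15 + 42 + 25 + 56 + 55 + 12 = 245.
Total exposure: 2 + 3 + 2 + 5 + 4 + 7 + 6 + 2 = 31 days.
The Gamma prior is conjugate for the Poisson rate, so λ | data ~ Gamma(27+245, 11+31) = Gamma(272, 42).
Predictive mean over a 5-day window = T·E[λ|data] = 5·272/42 = 680/21.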